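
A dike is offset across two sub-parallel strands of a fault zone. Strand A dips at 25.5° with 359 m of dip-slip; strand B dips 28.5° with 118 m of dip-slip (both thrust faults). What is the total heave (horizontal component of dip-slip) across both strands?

428 m

heave_A = 359 × cos(25.5°) = 324 m
heave_B = 118 × cos(28.5°) = 103.7 m
total = 324 + 103.7 = 428 m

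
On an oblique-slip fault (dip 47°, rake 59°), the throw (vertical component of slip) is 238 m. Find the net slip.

380 m

dip-slip = throw / sin(dip) = 238 / sin(47°) = 325.4 m
net slip = dip-slip / sin(rake) = 325.4 / sin(59°) = 380 m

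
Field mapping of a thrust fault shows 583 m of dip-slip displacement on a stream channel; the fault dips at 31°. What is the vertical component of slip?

throw = dip-slip × sin(dip) = 583 m × sin(31°) = 300 m

300 m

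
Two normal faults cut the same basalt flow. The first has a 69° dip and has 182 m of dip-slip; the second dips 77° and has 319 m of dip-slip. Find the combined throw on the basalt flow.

throw_A = 182 × sin(69°) = 169.9 m
throw_B = 319 × sin(77°) = 310.8 m
total = 169.9 + 310.8 = 481 m

481 m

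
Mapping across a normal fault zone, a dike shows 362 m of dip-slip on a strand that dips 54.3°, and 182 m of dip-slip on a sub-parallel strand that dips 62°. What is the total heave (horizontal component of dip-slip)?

heave_A = 362 × cos(54.3°) = 211.2 m
heave_B = 182 × cos(62°) = 85.44 m
total = 211.2 + 85.44 = 297 m

297 m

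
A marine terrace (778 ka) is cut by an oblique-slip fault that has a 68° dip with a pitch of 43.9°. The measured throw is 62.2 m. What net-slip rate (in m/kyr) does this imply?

0.124 m/kyr

dip-slip = throw / sin(dip) = 62.2 / sin(68°) = 67.08 m
net slip = dip-slip / sin(rake) = 67.08 / sin(43.9°) = 96.75 m
rate = 96.75 m / 778 ka = 0.000124 m/yr = 0.124 m/kyr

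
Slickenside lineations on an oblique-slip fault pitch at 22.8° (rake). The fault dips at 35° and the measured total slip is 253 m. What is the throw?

dip-slip = net slip × sin(rake) = 253 m × sin(22.8°) = 98.04 m
throw = dip-slip × sin(dip) = 98.04 × sin(35°) = 56.2 m

56.2 m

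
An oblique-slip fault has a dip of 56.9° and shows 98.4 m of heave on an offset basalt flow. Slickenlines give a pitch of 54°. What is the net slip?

223 m

dip-slip = heave / cos(dip) = 98.4 / cos(56.9°) = 180.2 m
net slip = dip-slip / sin(rake) = 180.2 / sin(54°) = 223 m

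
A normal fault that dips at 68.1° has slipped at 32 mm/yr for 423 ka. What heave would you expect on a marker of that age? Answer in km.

5.05 km

dip-slip = rate × time = 32 mm/yr × 423 ka = 13540 m
heave = dip-slip × cos(dip) = 13540 × cos(68.1°) = 5050 m = 5.05 km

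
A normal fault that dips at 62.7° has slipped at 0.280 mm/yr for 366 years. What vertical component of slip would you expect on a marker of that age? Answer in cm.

dip-slip = rate × time = 0.280 mm/yr × 366 years = 0.1025 m
throw = dip-slip × sin(dip) = 0.1025 × sin(62.7°) = 0.0911 m = 9.11 cm

9.11 cm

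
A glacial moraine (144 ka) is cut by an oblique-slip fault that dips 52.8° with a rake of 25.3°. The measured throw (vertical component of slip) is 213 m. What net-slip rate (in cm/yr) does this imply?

0.435 cm/yr

dip-slip = throw / sin(dip) = 213 / sin(52.8°) = 267.4 m
net slip = dip-slip / sin(rake) = 267.4 / sin(25.3°) = 625.7 m
rate = 625.7 m / 144 ka = 0.00435 m/yr = 0.435 cm/yr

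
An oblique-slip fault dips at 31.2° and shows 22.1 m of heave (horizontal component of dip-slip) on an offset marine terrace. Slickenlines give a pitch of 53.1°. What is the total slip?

32.3 m

dip-slip = heave / cos(dip) = 22.1 / cos(31.2°) = 25.84 m
net slip = dip-slip / sin(rake) = 25.84 / sin(53.1°) = 32.3 m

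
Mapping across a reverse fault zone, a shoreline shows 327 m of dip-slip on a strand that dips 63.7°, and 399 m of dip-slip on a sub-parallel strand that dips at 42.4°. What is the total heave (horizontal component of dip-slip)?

440 m

heave_A = 327 × cos(63.7°) = 144.9 m
heave_B = 399 × cos(42.4°) = 294.6 m
total = 144.9 + 294.6 = 440 m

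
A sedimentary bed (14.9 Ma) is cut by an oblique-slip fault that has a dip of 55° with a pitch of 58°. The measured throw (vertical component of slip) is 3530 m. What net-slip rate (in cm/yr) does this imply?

0.0341 cm/yr

dip-slip = throw / sin(dip) = 3530 / sin(55°) = 4309 m
net slip = dip-slip / sin(rake) = 4309 / sin(58°) = 5081 m
rate = 5081 m / 14.9 Ma = 0.000341 m/yr = 0.0341 cm/yr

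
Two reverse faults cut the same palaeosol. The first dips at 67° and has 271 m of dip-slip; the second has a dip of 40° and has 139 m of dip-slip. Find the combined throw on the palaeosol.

throw_A = 271 × sin(67°) = 249.5 m
throw_B = 139 × sin(40°) = 89.35 m
total = 249.5 + 89.35 = 339 m

339 m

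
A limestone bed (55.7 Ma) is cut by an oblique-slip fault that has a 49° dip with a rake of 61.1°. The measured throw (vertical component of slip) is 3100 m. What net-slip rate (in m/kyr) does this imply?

dip-slip = throw / sin(dip) = 3100 / sin(49°) = 4108 m
net slip = dip-slip / sin(rake) = 4108 / sin(61.1°) = 4692 m
rate = 4692 m / 55.7 Ma = 0.0000842 m/yr = 0.0842 m/kyr

0.0842 m/kyr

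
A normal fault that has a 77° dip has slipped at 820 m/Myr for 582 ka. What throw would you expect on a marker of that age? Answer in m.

dip-slip = rate × time = 820 m/Myr × 582 ka = 477.2 m
throw = dip-slip × sin(dip) = 477.2 × sin(77°) = 465 m

465 m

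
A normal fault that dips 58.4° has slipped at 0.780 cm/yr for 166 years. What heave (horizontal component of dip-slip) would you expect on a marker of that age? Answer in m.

0.678 m

dip-slip = rate × time = 0.780 cm/yr × 166 years = 1.295 m
heave = dip-slip × cos(dip) = 1.295 × cos(58.4°) = 0.678 m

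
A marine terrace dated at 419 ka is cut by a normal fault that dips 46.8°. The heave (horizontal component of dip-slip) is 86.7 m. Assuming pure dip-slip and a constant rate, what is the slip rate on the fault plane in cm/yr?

dip-slip = heave / cos(dip) = 86.7 m / cos(46.8°) = 126.7 m
rate = 126.7 m / 419 ka = 0.000302 m/yr = 0.0302 cm/yr

0.0302 cm/yr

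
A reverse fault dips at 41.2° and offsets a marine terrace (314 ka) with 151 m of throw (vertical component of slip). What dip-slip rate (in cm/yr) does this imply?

dip-slip = throw / sin(dip) = 151 m / sin(41.2°) = 229.2 m
rate = 229.2 m / 314 ka = 0.000730 m/yr = 0.0730 cm/yr

0.0730 cm/yr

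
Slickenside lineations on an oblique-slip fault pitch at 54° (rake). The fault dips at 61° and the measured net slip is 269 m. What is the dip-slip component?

dip-slip = net slip × sin(rake) = 269 m × sin(54°) = 218 m

218 m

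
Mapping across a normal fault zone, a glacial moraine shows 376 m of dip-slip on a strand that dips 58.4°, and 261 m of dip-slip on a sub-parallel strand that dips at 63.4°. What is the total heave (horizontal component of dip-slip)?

heave_A = 376 × cos(58.4°) = 197 m
heave_B = 261 × cos(63.4°) = 116.9 m
total = 197 + 116.9 = 314 m

314 m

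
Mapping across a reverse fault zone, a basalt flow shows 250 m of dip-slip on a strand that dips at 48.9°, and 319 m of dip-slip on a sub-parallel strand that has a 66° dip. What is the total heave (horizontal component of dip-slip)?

294 m

heave_A = 250 × cos(48.9°) = 164.3 m
heave_B = 319 × cos(66°) = 129.7 m
total = 164.3 + 129.7 = 294 m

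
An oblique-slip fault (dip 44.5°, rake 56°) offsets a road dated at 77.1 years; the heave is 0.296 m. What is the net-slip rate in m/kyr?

6.49 m/kyr

dip-slip = heave / cos(dip) = 0.296 / cos(44.5°) = 0.4150 m
net slip = dip-slip / sin(rake) = 0.4150 / sin(56°) = 0.5006 m
rate = 0.5006 m / 77.1 years = 0.00649 m/yr = 6.49 m/kyr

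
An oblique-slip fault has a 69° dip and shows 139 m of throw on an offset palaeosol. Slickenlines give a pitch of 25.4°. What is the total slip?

347 m

dip-slip = throw / sin(dip) = 139 / sin(69°) = 148.9 m
net slip = dip-slip / sin(rake) = 148.9 / sin(25.4°) = 347 m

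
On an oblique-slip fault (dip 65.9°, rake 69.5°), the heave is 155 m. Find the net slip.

405 m

dip-slip = heave / cos(dip) = 155 / cos(65.9°) = 379.6 m
net slip = dip-slip / sin(rake) = 379.6 / sin(69.5°) = 405 m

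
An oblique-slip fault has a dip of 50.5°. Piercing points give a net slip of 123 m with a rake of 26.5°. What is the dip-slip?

54.9 m

dip-slip = net slip × sin(rake) = 123 m × sin(26.5°) = 54.9 m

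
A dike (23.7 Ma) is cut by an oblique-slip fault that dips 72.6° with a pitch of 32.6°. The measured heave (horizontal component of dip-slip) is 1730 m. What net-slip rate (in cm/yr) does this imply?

0.0453 cm/yr

dip-slip = heave / cos(dip) = 1730 / cos(72.6°) = 5785 m
net slip = dip-slip / sin(rake) = 5785 / sin(32.6°) = 10740 m
rate = 10740 m / 23.7 Ma = 0.000453 m/yr = 0.0453 cm/yr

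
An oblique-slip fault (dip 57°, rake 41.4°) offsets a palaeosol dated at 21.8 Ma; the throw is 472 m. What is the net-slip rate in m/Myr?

39 m/Myr

dip-slip = throw / sin(dip) = 472 / sin(57°) = 562.8 m
net slip = dip-slip / sin(rake) = 562.8 / sin(41.4°) = 851 m
rate = 851 m / 21.8 Ma = 0.0000390 m/yr = 39 m/Myr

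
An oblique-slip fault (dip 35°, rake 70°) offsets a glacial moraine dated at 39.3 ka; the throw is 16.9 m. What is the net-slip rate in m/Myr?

dip-slip = throw / sin(dip) = 16.9 / sin(35°) = 29.46 m
net slip = dip-slip / sin(rake) = 29.46 / sin(70°) = 31.36 m
rate = 31.36 m / 39.3 ka = 0.000798 m/yr = 798 m/Myr

798 m/Myr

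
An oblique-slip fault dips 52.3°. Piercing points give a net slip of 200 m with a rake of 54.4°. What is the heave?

dip-slip = net slip × sin(rake) = 200 m × sin(54.4°) = 162.6 m
heave = dip-slip × cos(dip) = 162.6 × cos(52.3°) = 99.4 m

99.4 m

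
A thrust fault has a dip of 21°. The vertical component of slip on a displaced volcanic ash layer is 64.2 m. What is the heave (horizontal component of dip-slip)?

heave = throw / tan(dip) = 64.2 / tan(21°) = 167 m

167 m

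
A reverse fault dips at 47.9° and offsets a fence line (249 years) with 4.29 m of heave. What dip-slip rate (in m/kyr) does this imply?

dip-slip = heave / cos(dip) = 4.29 m / cos(47.9°) = 6.399 m
rate = 6.399 m / 249 years = 0.0257 m/yr = 25.7 m/kyr

25.7 m/kyr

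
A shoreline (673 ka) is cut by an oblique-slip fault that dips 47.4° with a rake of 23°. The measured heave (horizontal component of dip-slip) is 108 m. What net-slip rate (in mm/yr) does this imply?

0.607 mm/yr

dip-slip = heave / cos(dip) = 108 / cos(47.4°) = 159.6 m
net slip = dip-slip / sin(rake) = 159.6 / sin(23°) = 408.4 m
rate = 408.4 m / 673 ka = 0.000607 m/yr = 0.607 mm/yr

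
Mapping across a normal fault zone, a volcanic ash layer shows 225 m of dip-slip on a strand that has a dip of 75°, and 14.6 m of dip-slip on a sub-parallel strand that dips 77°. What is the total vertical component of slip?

throw_A = 225 × sin(75°) = 217.3 m
throw_B = 14.6 × sin(77°) = 14.23 m
total = 217.3 + 14.23 = 232 m

232 m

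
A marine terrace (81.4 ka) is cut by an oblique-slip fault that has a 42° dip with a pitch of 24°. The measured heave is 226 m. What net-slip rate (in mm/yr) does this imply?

dip-slip = heave / cos(dip) = 226 / cos(42°) = 304.1 m
net slip = dip-slip / sin(rake) = 304.1 / sin(24°) = 747.7 m
rate = 747.7 m / 81.4 ka = 0.00919 m/yr = 9.19 mm/yr

9.19 mm/yr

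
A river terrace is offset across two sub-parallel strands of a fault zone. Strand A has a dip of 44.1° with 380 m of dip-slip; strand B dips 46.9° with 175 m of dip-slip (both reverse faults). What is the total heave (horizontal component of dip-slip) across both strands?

heave_A = 380 × cos(44.1°) = 272.9 m
heave_B = 175 × cos(46.9°) = 119.6 m
total = 272.9 + 119.6 = 392 m

392 m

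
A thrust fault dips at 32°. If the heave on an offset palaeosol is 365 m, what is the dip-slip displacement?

430 m

dip-slip = heave / cos(dip) = 365 / cos(32°) = 430 m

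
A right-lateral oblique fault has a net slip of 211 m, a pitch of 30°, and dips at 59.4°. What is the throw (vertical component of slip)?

dip-slip = net slip × sin(rake) = 211 m × sin(30°) = 105.5 m
throw = dip-slip × sin(dip) = 105.5 × sin(59.4°) = 90.8 m

90.8 m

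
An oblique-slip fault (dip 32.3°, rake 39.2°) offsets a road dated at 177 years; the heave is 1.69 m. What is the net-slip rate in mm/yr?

17.9 mm/yr

dip-slip = heave / cos(dip) = 1.69 / cos(32.3°) = 1.999 m
net slip = dip-slip / sin(rake) = 1.999 / sin(39.2°) = 3.163 m
rate = 3.163 m / 177 years = 0.0179 m/yr = 17.9 mm/yr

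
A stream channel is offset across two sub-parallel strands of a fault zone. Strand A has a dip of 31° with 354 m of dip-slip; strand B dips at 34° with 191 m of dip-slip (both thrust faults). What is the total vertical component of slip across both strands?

289 m

throw_A = 354 × sin(31°) = 182.3 m
throw_B = 191 × sin(34°) = 106.8 m
total = 182.3 + 106.8 = 289 m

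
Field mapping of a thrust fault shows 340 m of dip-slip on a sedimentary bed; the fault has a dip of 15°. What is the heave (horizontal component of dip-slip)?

328 m

heave = dip-slip × cos(dip) = 340 m × cos(15°) = 328 m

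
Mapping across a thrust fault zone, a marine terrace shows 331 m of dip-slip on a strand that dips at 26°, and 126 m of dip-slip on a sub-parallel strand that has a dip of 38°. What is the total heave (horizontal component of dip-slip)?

397 m

heave_A = 331 × cos(26°) = 297.5 m
heave_B = 126 × cos(38°) = 99.29 m
total = 297.5 + 99.29 = 397 m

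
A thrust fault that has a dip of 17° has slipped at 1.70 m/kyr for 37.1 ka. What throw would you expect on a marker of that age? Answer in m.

18.4 m

dip-slip = rate × time = 1.70 m/kyr × 37.1 ka = 63.07 m
throw = dip-slip × sin(dip) = 63.07 × sin(17°) = 18.4 m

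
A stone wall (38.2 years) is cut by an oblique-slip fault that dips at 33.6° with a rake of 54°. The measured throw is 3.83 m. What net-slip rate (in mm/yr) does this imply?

dip-slip = throw / sin(dip) = 3.83 / sin(33.6°) = 6.921 m
net slip = dip-slip / sin(rake) = 6.921 / sin(54°) = 8.555 m
rate = 8.555 m / 38.2 years = 0.224 m/yr = 224 mm/yr

224 mm/yr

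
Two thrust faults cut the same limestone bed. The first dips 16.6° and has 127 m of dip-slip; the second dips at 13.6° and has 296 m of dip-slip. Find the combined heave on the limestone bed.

409 m

heave_A = 127 × cos(16.6°) = 121.7 m
heave_B = 296 × cos(13.6°) = 287.7 m
total = 121.7 + 287.7 = 409 m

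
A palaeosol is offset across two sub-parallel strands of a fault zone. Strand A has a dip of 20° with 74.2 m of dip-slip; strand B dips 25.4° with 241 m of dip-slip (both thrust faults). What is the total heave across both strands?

287 m

heave_A = 74.2 × cos(20°) = 69.73 m
heave_B = 241 × cos(25.4°) = 217.7 m
total = 69.73 + 217.7 = 287 m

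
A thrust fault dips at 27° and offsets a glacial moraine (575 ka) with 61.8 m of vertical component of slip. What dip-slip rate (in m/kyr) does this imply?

0.237 m/kyr

dip-slip = throw / sin(dip) = 61.8 m / sin(27°) = 136.1 m
rate = 136.1 m / 575 ka = 0.000237 m/yr = 0.237 m/kyr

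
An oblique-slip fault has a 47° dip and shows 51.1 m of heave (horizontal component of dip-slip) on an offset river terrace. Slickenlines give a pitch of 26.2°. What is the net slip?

dip-slip = heave / cos(dip) = 51.1 / cos(47°) = 74.93 m
net slip = dip-slip / sin(rake) = 74.93 / sin(26.2°) = 170 m

170 m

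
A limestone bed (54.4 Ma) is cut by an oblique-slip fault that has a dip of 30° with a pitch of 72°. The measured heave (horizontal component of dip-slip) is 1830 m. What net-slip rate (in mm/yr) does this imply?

dip-slip = heave / cos(dip) = 1830 / cos(30°) = 2113 m
net slip = dip-slip / sin(rake) = 2113 / sin(72°) = 2222 m
rate = 2222 m / 54.4 Ma = 0.0000408 m/yr = 0.0408 mm/yr

0.0408 mm/yr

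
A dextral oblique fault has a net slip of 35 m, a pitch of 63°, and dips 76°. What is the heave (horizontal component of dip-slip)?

dip-slip = net slip × sin(rake) = 35 m × sin(63°) = 31.19 m
heave = dip-slip × cos(dip) = 31.19 × cos(76°) = 7.54 m

7.54 m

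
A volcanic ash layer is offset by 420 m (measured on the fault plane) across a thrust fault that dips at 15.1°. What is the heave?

heave = dip-slip × cos(dip) = 420 m × cos(15.1°) = 405 m

405 m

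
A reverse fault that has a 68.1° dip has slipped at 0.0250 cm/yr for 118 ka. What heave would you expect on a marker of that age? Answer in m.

dip-slip = rate × time = 0.0250 cm/yr × 118 ka = 29.50 m
heave = dip-slip × cos(dip) = 29.50 × cos(68.1°) = 11 m

11 m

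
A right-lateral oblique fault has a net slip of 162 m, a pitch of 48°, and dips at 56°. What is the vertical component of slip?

99.8 m

dip-slip = net slip × sin(rake) = 162 m × sin(48°) = 120.4 m
throw = dip-slip × sin(dip) = 120.4 × sin(56°) = 99.8 m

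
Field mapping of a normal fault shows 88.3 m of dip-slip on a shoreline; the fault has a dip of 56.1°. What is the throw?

73.3 m

throw = dip-slip × sin(dip) = 88.3 m × sin(56.1°) = 73.3 m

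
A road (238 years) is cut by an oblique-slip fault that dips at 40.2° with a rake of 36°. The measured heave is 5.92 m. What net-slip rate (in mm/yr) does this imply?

dip-slip = heave / cos(dip) = 5.92 / cos(40.2°) = 7.751 m
net slip = dip-slip / sin(rake) = 7.751 / sin(36°) = 13.19 m
rate = 13.19 m / 238 years = 0.0554 m/yr = 55.4 mm/yr

55.4 mm/yr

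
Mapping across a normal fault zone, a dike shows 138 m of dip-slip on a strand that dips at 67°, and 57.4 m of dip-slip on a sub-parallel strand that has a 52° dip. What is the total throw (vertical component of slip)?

throw_A = 138 × sin(67°) = 127 m
throw_B = 57.4 × sin(52°) = 45.23 m
total = 127 + 45.23 = 172 m

172 m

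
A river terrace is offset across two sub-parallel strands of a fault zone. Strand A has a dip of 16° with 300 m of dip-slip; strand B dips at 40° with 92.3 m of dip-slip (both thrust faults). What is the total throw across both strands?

142 m

throw_A = 300 × sin(16°) = 82.69 m
throw_B = 92.3 × sin(40°) = 59.33 m
total = 82.69 + 59.33 = 142 m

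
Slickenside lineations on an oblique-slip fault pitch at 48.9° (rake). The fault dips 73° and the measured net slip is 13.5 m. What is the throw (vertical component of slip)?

9.73 m

dip-slip = net slip × sin(rake) = 13.5 m × sin(48.9°) = 10.17 m
throw = dip-slip × sin(dip) = 10.17 × sin(73°) = 9.73 m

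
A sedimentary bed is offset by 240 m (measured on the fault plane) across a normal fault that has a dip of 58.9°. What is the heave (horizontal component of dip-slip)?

124 m

heave = dip-slip × cos(dip) = 240 m × cos(58.9°) = 124 m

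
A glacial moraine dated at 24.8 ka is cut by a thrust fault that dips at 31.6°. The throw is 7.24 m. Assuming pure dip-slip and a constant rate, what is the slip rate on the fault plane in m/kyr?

0.557 m/kyr

dip-slip = throw / sin(dip) = 7.24 m / sin(31.6°) = 13.82 m
rate = 13.82 m / 24.8 ka = 0.000557 m/yr = 0.557 m/kyr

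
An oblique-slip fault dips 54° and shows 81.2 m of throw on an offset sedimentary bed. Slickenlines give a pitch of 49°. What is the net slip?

dip-slip = throw / sin(dip) = 81.2 / sin(54°) = 100.4 m
net slip = dip-slip / sin(rake) = 100.4 / sin(49°) = 133 m

133 m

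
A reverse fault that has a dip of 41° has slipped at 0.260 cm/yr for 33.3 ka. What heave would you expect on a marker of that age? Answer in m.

65.3 m

dip-slip = rate × time = 0.260 cm/yr × 33.3 ka = 86.58 m
heave = dip-slip × cos(dip) = 86.58 × cos(41°) = 65.3 m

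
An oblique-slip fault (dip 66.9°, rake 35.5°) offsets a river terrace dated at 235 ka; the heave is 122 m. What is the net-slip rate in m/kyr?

2.28 m/kyr

dip-slip = heave / cos(dip) = 122 / cos(66.9°) = 311 m
net slip = dip-slip / sin(rake) = 311 / sin(35.5°) = 535.5 m
rate = 535.5 m / 235 ka = 0.00228 m/yr = 2.28 m/kyr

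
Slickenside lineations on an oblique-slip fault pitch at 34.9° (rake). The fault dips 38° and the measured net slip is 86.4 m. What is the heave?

39 m

dip-slip = net slip × sin(rake) = 86.4 m × sin(34.9°) = 49.43 m
heave = dip-slip × cos(dip) = 49.43 × cos(38°) = 39 m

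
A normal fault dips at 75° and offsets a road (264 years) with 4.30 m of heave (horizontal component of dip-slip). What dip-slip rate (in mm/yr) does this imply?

62.9 mm/yr

dip-slip = heave / cos(dip) = 4.30 m / cos(75°) = 16.61 m
rate = 16.61 m / 264 years = 0.0629 m/yr = 62.9 mm/yr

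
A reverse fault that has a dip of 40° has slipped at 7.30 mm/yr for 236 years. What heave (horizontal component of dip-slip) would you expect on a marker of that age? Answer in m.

dip-slip = rate × time = 7.30 mm/yr × 236 years = 1.723 m
heave = dip-slip × cos(dip) = 1.723 × cos(40°) = 1.32 m

1.32 m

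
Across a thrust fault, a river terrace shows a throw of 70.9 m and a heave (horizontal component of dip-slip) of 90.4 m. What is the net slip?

115 m

net slip = √(throw² + heave²) = √(70.9² + 90.4²) = 115 m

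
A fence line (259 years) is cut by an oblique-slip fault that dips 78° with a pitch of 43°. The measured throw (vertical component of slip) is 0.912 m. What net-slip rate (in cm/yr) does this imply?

0.528 cm/yr

dip-slip = throw / sin(dip) = 0.912 / sin(78°) = 0.9324 m
net slip = dip-slip / sin(rake) = 0.9324 / sin(43°) = 1.367 m
rate = 1.367 m / 259 years = 0.00528 m/yr = 0.528 cm/yr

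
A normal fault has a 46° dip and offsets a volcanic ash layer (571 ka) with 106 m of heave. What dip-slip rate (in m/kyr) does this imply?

dip-slip = heave / cos(dip) = 106 m / cos(46°) = 152.6 m
rate = 152.6 m / 571 ka = 0.000267 m/yr = 0.267 m/kyr

0.267 m/kyr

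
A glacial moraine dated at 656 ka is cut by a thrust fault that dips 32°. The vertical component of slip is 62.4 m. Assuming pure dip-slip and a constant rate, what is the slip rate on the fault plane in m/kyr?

dip-slip = throw / sin(dip) = 62.4 m / sin(32°) = 117.8 m
rate = 117.8 m / 656 ka = 0.000180 m/yr = 0.180 m/kyr

0.180 m/kyr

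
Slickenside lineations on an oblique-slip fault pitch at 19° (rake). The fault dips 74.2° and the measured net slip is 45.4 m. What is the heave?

dip-slip = net slip × sin(rake) = 45.4 m × sin(19°) = 14.78 m
heave = dip-slip × cos(dip) = 14.78 × cos(74.2°) = 4.02 m

4.02 m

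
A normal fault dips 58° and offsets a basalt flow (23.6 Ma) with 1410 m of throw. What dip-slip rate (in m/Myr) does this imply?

70.5 m/Myr

dip-slip = throw / sin(dip) = 1410 m / sin(58°) = 1663 m
rate = 1663 m / 23.6 Ma = 0.0000705 m/yr = 70.5 m/Myr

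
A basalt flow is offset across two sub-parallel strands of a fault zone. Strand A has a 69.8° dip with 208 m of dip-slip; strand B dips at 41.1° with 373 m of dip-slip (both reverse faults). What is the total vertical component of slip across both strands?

440 m

throw_A = 208 × sin(69.8°) = 195.2 m
throw_B = 373 × sin(41.1°) = 245.2 m
total = 195.2 + 245.2 = 440 m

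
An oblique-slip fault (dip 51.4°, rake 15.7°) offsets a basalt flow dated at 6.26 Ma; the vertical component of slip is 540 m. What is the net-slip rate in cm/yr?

dip-slip = throw / sin(dip) = 540 / sin(51.4°) = 691 m
net slip = dip-slip / sin(rake) = 691 / sin(15.7°) = 2553 m
rate = 2553 m / 6.26 Ma = 0.000408 m/yr = 0.0408 cm/yr

0.0408 cm/yr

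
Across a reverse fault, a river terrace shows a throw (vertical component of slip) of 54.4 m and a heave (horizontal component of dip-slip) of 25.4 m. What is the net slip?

60 m

net slip = √(throw² + heave²) = √(54.4² + 25.4²) = 60 m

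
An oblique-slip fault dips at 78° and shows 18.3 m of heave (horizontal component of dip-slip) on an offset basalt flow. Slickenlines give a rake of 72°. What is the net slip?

92.5 m

dip-slip = heave / cos(dip) = 18.3 / cos(78°) = 88.02 m
net slip = dip-slip / sin(rake) = 88.02 / sin(72°) = 92.5 m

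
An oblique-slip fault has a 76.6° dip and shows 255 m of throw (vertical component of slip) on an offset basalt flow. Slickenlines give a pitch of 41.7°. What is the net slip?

dip-slip = throw / sin(dip) = 255 / sin(76.6°) = 262.1 m
net slip = dip-slip / sin(rake) = 262.1 / sin(41.7°) = 394 m

394 m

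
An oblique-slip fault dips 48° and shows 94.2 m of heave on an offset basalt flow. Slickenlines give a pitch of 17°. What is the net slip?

482 m

dip-slip = heave / cos(dip) = 94.2 / cos(48°) = 140.8 m
net slip = dip-slip / sin(rake) = 140.8 / sin(17°) = 482 m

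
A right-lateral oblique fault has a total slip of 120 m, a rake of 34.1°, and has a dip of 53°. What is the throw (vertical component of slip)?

dip-slip = net slip × sin(rake) = 120 m × sin(34.1°) = 67.28 m
throw = dip-slip × sin(dip) = 67.28 × sin(53°) = 53.7 m

53.7 m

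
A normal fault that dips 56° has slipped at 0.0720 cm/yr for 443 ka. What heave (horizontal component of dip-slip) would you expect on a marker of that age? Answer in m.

dip-slip = rate × time = 0.0720 cm/yr × 443 ka = 319 m
heave = dip-slip × cos(dip) = 319 × cos(56°) = 178 m

178 m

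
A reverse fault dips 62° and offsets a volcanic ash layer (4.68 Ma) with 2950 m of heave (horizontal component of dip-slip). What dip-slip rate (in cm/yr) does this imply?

0.134 cm/yr

dip-slip = heave / cos(dip) = 2950 m / cos(62°) = 6284 m
rate = 6284 m / 4.68 Ma = 0.00134 m/yr = 0.134 cm/yr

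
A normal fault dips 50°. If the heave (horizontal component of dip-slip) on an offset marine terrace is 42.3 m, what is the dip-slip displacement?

dip-slip = heave / cos(dip) = 42.3 / cos(50°) = 65.8 m

65.8 m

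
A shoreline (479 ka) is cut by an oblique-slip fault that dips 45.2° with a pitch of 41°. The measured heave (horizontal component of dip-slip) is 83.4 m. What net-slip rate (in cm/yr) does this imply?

dip-slip = heave / cos(dip) = 83.4 / cos(45.2°) = 118.4 m
net slip = dip-slip / sin(rake) = 118.4 / sin(41°) = 180.4 m
rate = 180.4 m / 479 ka = 0.000377 m/yr = 0.0377 cm/yr

0.0377 cm/yr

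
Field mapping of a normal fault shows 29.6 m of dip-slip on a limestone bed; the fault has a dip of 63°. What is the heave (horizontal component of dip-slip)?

heave = dip-slip × cos(dip) = 29.6 m × cos(63°) = 13.4 m

13.4 m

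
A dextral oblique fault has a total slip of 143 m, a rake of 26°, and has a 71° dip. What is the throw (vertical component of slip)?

59.3 m

dip-slip = net slip × sin(rake) = 143 m × sin(26°) = 62.69 m
throw = dip-slip × sin(dip) = 62.69 × sin(71°) = 59.3 m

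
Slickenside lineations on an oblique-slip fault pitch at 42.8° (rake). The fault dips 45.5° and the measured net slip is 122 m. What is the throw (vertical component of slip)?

dip-slip = net slip × sin(rake) = 122 m × sin(42.8°) = 82.89 m
throw = dip-slip × sin(dip) = 82.89 × sin(45.5°) = 59.1 m

59.1 m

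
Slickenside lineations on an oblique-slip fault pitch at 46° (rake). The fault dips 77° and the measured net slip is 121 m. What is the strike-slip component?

84.1 m

strike-slip = net slip × cos(rake) = 121 m × cos(46°) = 84.1 m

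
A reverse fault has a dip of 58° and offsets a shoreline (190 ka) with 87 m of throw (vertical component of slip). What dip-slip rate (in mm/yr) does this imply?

dip-slip = throw / sin(dip) = 87 m / sin(58°) = 102.6 m
rate = 102.6 m / 190 ka = 0.000540 m/yr = 0.540 mm/yr

0.540 mm/yr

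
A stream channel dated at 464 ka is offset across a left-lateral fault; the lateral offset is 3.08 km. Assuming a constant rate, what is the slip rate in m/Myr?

rate = 3.08 km / 464 ka = 0.00664 m/yr = 6640 m/Myr

6640 m/Myr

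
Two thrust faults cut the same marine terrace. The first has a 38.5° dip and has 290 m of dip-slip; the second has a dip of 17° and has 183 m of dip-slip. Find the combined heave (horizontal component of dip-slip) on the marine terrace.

402 m

heave_A = 290 × cos(38.5°) = 227 m
heave_B = 183 × cos(17°) = 175 m
total = 227 + 175 = 402 m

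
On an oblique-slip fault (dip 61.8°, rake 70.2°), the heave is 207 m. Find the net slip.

466 m

dip-slip = heave / cos(dip) = 207 / cos(61.8°) = 438 m
net slip = dip-slip / sin(rake) = 438 / sin(70.2°) = 466 m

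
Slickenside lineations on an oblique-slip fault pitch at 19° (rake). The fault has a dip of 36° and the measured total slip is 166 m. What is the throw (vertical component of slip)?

dip-slip = net slip × sin(rake) = 166 m × sin(19°) = 54.04 m
throw = dip-slip × sin(dip) = 54.04 × sin(36°) = 31.8 m

31.8 m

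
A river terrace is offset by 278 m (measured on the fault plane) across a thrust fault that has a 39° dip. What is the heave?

216 m

heave = dip-slip × cos(dip) = 278 m × cos(39°) = 216 m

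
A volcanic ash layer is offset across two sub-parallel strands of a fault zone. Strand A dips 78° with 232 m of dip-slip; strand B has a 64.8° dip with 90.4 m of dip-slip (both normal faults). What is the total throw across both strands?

throw_A = 232 × sin(78°) = 226.9 m
throw_B = 90.4 × sin(64.8°) = 81.80 m
total = 226.9 + 81.80 = 309 m

309 m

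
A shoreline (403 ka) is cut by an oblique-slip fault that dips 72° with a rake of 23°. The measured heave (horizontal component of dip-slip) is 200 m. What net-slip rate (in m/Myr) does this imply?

dip-slip = heave / cos(dip) = 200 / cos(72°) = 647.2 m
net slip = dip-slip / sin(rake) = 647.2 / sin(23°) = 1656 m
rate = 1656 m / 403 ka = 0.00411 m/yr = 4110 m/Myr

4110 m/Myr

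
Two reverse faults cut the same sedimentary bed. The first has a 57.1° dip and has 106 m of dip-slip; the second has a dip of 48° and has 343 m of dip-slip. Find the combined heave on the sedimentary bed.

heave_A = 106 × cos(57.1°) = 57.58 m
heave_B = 343 × cos(48°) = 229.5 m
total = 57.58 + 229.5 = 287 m

287 m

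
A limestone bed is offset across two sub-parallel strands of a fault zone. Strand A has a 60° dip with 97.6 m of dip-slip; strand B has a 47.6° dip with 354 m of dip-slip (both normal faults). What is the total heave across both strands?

heave_A = 97.6 × cos(60°) = 48.80 m
heave_B = 354 × cos(47.6°) = 238.7 m
total = 48.80 + 238.7 = 288 m

288 m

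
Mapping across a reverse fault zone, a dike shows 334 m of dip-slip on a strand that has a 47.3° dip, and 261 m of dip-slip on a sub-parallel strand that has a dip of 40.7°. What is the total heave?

heave_A = 334 × cos(47.3°) = 226.5 m
heave_B = 261 × cos(40.7°) = 197.9 m
total = 226.5 + 197.9 = 424 m

424 m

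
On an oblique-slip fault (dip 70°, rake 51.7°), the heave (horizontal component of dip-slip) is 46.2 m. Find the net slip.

dip-slip = heave / cos(dip) = 46.2 / cos(70°) = 135.1 m
net slip = dip-slip / sin(rake) = 135.1 / sin(51.7°) = 172 m

172 m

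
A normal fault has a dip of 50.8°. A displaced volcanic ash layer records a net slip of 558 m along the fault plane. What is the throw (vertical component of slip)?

throw = dip-slip × sin(dip) = 558 m × sin(50.8°) = 432 m

432 m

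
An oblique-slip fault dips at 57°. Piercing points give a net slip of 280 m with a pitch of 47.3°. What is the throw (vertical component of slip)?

173 m

dip-slip = net slip × sin(rake) = 280 m × sin(47.3°) = 205.8 m
throw = dip-slip × sin(dip) = 205.8 × sin(57°) = 173 m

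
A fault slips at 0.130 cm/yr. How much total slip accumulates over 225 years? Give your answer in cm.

slip = rate × time = 0.130 cm/yr × 225 years = 0.292 m = 29.2 cm

29.2 cm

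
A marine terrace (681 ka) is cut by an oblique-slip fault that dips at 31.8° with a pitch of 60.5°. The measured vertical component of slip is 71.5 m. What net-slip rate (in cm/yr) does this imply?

0.0229 cm/yr

dip-slip = throw / sin(dip) = 71.5 / sin(31.8°) = 135.7 m
net slip = dip-slip / sin(rake) = 135.7 / sin(60.5°) = 155.9 m
rate = 155.9 m / 681 ka = 0.000229 m/yr = 0.0229 cm/yr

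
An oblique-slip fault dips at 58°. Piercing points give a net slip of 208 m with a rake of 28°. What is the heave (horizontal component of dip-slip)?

dip-slip = net slip × sin(rake) = 208 m × sin(28°) = 97.65 m
heave = dip-slip × cos(dip) = 97.65 × cos(58°) = 51.7 m

51.7 m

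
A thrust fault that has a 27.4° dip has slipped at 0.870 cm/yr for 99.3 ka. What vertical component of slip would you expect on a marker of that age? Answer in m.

398 m

dip-slip = rate × time = 0.870 cm/yr × 99.3 ka = 863.9 m
throw = dip-slip × sin(dip) = 863.9 × sin(27.4°) = 398 m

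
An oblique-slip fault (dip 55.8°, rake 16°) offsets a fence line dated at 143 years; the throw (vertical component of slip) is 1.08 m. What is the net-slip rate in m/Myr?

33100 m/Myr

dip-slip = throw / sin(dip) = 1.08 / sin(55.8°) = 1.306 m
net slip = dip-slip / sin(rake) = 1.306 / sin(16°) = 4.737 m
rate = 4.737 m / 143 years = 0.0331 m/yr = 33100 m/Myr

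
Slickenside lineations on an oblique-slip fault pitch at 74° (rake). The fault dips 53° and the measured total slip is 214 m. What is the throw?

164 m

dip-slip = net slip × sin(rake) = 214 m × sin(74°) = 205.7 m
throw = dip-slip × sin(dip) = 205.7 × sin(53°) = 164 m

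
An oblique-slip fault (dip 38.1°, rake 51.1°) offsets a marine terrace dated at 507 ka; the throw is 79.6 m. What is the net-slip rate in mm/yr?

0.327 mm/yr

dip-slip = throw / sin(dip) = 79.6 / sin(38.1°) = 129 m
net slip = dip-slip / sin(rake) = 129 / sin(51.1°) = 165.8 m
rate = 165.8 m / 507 ka = 0.000327 m/yr = 0.327 mm/yr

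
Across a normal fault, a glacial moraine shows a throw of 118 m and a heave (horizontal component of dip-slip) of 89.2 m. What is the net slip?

net slip = √(throw² + heave²) = √(118² + 89.2²) = 148 m

148 m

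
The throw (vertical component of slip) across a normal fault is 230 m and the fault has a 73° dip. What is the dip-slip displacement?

dip-slip = throw / sin(dip) = 230 / sin(73°) = 241 m

241 m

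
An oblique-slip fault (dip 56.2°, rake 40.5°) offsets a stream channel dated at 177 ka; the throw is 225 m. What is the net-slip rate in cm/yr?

0.236 cm/yr

dip-slip = throw / sin(dip) = 225 / sin(56.2°) = 270.8 m
net slip = dip-slip / sin(rake) = 270.8 / sin(40.5°) = 416.9 m
rate = 416.9 m / 177 ka = 0.00236 m/yr = 0.236 cm/yr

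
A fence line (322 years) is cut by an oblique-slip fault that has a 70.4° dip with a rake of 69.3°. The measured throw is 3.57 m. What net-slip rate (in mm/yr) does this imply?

12.6 mm/yr

dip-slip = throw / sin(dip) = 3.57 / sin(70.4°) = 3.790 m
net slip = dip-slip / sin(rake) = 3.790 / sin(69.3°) = 4.051 m
rate = 4.051 m / 322 years = 0.0126 m/yr = 12.6 mm/yr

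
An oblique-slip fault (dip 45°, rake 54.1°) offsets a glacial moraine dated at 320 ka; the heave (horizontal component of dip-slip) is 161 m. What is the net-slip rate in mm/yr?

0.878 mm/yr

dip-slip = heave / cos(dip) = 161 / cos(45°) = 227.7 m
net slip = dip-slip / sin(rake) = 227.7 / sin(54.1°) = 281.1 m
rate = 281.1 m / 320 ka = 0.000878 m/yr = 0.878 mm/yr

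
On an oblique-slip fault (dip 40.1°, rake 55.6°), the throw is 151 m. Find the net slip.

284 m

dip-slip = throw / sin(dip) = 151 / sin(40.1°) = 234.4 m
net slip = dip-slip / sin(rake) = 234.4 / sin(55.6°) = 284 m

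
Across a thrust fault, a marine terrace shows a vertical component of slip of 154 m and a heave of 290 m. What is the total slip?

328 m

net slip = √(throw² + heave²) = √(154² + 290²) = 328 m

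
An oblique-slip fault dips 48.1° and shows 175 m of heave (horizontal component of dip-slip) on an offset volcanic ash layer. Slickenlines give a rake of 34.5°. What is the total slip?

463 m

dip-slip = heave / cos(dip) = 175 / cos(48.1°) = 262 m
net slip = dip-slip / sin(rake) = 262 / sin(34.5°) = 463 m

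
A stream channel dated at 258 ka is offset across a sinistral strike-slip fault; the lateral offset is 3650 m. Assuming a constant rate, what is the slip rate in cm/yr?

rate = 3650 m / 258 ka = 0.0141 m/yr = 1.41 cm/yr

1.41 cm/yr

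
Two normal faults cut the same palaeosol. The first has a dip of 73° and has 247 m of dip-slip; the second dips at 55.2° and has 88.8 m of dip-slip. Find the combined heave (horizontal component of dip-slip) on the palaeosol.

123 m

heave_A = 247 × cos(73°) = 72.22 m
heave_B = 88.8 × cos(55.2°) = 50.68 m
total = 72.22 + 50.68 = 123 m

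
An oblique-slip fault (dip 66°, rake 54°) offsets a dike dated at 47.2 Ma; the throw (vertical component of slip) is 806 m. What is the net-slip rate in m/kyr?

dip-slip = throw / sin(dip) = 806 / sin(66°) = 882.3 m
net slip = dip-slip / sin(rake) = 882.3 / sin(54°) = 1091 m
rate = 1091 m / 47.2 Ma = 0.0000231 m/yr = 0.0231 m/kyr

0.0231 m/kyr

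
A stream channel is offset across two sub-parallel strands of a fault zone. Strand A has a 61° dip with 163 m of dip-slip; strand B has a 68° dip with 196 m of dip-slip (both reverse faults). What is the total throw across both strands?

324 m

throw_A = 163 × sin(61°) = 142.6 m
throw_B = 196 × sin(68°) = 181.7 m
total = 142.6 + 181.7 = 324 m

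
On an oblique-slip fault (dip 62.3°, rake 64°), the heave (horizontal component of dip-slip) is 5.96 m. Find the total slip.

dip-slip = heave / cos(dip) = 5.96 / cos(62.3°) = 12.82 m
net slip = dip-slip / sin(rake) = 12.82 / sin(64°) = 14.3 m

14.3 m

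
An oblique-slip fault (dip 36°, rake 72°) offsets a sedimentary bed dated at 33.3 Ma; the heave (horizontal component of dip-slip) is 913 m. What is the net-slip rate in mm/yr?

dip-slip = heave / cos(dip) = 913 / cos(36°) = 1129 m
net slip = dip-slip / sin(rake) = 1129 / sin(72°) = 1187 m
rate = 1187 m / 33.3 Ma = 0.0000356 m/yr = 0.0356 mm/yr

0.0356 mm/yr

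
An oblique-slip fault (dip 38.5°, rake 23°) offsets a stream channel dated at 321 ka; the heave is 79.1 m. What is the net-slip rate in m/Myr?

dip-slip = heave / cos(dip) = 79.1 / cos(38.5°) = 101.1 m
net slip = dip-slip / sin(rake) = 101.1 / sin(23°) = 258.7 m
rate = 258.7 m / 321 ka = 0.000806 m/yr = 806 m/Myr

806 m/Myr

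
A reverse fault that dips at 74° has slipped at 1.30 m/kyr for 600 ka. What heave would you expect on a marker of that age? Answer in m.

215 m

dip-slip = rate × time = 1.30 m/kyr × 600 ka = 780 m
heave = dip-slip × cos(dip) = 780 × cos(74°) = 215 m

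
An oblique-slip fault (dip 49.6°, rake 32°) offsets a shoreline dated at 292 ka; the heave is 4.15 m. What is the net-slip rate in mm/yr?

dip-slip = heave / cos(dip) = 4.15 / cos(49.6°) = 6.403 m
net slip = dip-slip / sin(rake) = 6.403 / sin(32°) = 12.08 m
rate = 12.08 m / 292 ka = 0.0000414 m/yr = 0.0414 mm/yr

0.0414 mm/yr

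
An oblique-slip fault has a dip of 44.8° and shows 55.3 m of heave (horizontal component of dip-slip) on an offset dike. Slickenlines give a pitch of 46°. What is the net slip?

108 m

dip-slip = heave / cos(dip) = 55.3 / cos(44.8°) = 77.93 m
net slip = dip-slip / sin(rake) = 77.93 / sin(46°) = 108 m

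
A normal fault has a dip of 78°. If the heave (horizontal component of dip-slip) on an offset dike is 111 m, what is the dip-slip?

dip-slip = heave / cos(dip) = 111 / cos(78°) = 534 m

534 m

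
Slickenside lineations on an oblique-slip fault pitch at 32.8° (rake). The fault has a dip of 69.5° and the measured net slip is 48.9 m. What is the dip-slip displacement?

dip-slip = net slip × sin(rake) = 48.9 m × sin(32.8°) = 26.5 m

26.5 m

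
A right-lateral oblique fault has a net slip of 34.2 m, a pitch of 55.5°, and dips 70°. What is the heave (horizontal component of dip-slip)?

9.64 m

dip-slip = net slip × sin(rake) = 34.2 m × sin(55.5°) = 28.19 m
heave = dip-slip × cos(dip) = 28.19 × cos(70°) = 9.64 m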